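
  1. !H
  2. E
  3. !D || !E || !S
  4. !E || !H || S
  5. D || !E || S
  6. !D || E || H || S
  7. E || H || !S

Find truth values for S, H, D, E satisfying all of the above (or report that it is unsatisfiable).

Unit clause (!H) forces H = False.
Unit clause (E) forces E = True.
Set S = False.
  then (D || !E || S) forces D = True.
Check each clause:
  (!H): !H holds.
  (E): E holds.
  (!D || !E || !S): !S holds.
  (!E || !H || S): !H holds.
  (D || !E || S): D holds.
  (!D || E || H || S): E holds.
  (E || H || !S): E holds.
All clauses satisfied.

S=F; H=F; D=T; E=T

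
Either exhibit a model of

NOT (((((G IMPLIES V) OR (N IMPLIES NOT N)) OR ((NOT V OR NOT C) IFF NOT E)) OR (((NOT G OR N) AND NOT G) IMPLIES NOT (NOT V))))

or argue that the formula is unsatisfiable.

Unsatisfiable — no assignment works.

Case G = True: the formula becomes NOT ((((V OR (N IMPLIES NOT N)) OR ((NOT V OR NOT C) IFF NOT E)) OR True)) = False.
Case G = False: the formula becomes NOT ((True OR NOT (NOT V))) = False.
Both cases fail — unsatisfiable.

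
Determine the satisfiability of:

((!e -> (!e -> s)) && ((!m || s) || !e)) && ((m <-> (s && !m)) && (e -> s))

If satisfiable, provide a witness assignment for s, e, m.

Unsatisfiable

Case m = True: the conjunct m <-> (s && !m) becomes True <-> (s && False) = False.
Case m = False: the formula simplifies to (!e -> (!e -> s)) && (!s && (e -> s)).
  s = True: the conjunct !s is False.
  s = False: simplifies to (!e -> e) && !e.
    e = True: the conjunct !e is False.
    e = False: the conjunct !e -> e becomes !False -> False = False.
Both cases fail — unsatisfiable.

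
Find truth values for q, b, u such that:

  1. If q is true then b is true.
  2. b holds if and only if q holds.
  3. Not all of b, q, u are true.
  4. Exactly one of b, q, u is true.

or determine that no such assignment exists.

q=F, b=F, u=T

  (1) q=F ⇒ b: vacuous ✓
  (2) b=F, q=F — same ✓
  (3) {b, q, u}: 1/3 true — not all ✓
  (4) {b, q, u}: 1 true — exactly one ✓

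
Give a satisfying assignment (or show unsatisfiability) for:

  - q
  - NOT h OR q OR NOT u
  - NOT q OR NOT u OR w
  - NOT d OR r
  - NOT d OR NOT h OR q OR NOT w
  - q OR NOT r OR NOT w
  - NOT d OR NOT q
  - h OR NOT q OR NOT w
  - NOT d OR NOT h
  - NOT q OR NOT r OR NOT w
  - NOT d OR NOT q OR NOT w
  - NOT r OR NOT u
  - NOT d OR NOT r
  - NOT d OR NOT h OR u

w: False, d: False, q: True, u: False, h: True, r: False

Unit clause (q) forces q = True.
In (NOT d OR NOT q) only NOT d is left, so d = False.
Set w = False.
  then (NOT q OR NOT u OR w) forces u = False.
Set h = True.
Set r = False.
All clauses satisfied.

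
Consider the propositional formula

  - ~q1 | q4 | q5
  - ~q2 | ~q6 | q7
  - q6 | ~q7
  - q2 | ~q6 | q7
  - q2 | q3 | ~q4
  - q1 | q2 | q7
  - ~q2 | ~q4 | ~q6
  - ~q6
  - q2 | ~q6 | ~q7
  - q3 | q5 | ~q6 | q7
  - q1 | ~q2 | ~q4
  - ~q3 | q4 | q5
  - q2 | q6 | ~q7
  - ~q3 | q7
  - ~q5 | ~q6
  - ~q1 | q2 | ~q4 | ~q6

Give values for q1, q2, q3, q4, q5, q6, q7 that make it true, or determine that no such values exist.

q1: True, q2: True, q3: False, q4: True, q5: False, q6: False, q7: False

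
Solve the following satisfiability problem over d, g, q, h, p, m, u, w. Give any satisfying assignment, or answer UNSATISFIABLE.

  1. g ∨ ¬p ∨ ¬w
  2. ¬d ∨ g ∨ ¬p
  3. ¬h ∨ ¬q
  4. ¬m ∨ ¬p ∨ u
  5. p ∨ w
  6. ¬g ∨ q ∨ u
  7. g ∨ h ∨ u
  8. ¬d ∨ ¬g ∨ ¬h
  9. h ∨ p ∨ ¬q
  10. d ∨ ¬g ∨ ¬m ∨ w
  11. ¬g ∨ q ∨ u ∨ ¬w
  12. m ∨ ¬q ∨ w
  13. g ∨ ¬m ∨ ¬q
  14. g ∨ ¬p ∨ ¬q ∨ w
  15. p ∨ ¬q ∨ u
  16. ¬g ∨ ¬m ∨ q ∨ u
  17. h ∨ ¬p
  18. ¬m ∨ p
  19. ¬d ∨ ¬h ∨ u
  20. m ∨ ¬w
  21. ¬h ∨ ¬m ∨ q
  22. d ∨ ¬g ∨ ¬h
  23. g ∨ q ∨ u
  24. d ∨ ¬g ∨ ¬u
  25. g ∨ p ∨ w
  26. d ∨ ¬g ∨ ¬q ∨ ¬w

Set d = False.
Set g = False.
Set q = False.
  then (g ∨ q ∨ u) forces u = True.
Try h = False:
  (h ∨ ¬p) forces p = False.
  (p ∨ w) forces w = True.
  (¬m ∨ p) forces m = False.
  clause (m ∨ ¬w) is falsified — backtrack.
So h = True.
  then (¬h ∨ ¬m ∨ q) forces m = False.
  then (m ∨ ¬w) forces w = False.
  then (g ∨ p ∨ w) forces p = True.
All clauses satisfied.

d=F; g=F; q=F; h=T; p=T; m=F; u=T; w=F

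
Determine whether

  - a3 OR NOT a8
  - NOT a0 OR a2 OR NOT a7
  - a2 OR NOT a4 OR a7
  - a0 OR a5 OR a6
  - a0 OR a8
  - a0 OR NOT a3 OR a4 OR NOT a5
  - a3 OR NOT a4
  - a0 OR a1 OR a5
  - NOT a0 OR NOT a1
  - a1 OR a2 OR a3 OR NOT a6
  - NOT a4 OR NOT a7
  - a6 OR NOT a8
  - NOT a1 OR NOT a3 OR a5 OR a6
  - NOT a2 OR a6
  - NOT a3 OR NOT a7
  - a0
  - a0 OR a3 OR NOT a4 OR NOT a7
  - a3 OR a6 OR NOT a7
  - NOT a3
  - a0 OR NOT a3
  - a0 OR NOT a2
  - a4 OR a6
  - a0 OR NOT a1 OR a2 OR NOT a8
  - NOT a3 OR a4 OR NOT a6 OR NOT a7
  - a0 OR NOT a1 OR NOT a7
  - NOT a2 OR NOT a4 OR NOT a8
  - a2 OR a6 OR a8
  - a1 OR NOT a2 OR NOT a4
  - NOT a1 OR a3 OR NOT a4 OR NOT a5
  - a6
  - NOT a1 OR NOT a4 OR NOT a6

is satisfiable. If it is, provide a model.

a0 = True; a1 = False; a2 = True; a3 = False; a4 = False; a5 = False; a6 = True; a7 = True; a8 = False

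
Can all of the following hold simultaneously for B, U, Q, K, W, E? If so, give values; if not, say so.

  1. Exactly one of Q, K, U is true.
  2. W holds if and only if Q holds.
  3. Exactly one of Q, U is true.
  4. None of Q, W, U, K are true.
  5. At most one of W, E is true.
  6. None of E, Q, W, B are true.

Case U = True:
  Constraint (4) is violated (U=T) — contradiction.
Case U = False:
  (3) with U=F forces Q = True.
  Constraint (4) is violated (Q=T) — contradiction.
Both cases fail — unsatisfiable.

UNSATISFIABLE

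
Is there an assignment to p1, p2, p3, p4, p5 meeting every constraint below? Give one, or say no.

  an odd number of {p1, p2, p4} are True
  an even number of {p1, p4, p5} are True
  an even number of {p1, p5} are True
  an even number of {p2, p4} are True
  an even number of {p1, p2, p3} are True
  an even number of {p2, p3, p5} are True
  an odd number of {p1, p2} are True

p1 = True, p2 = False, p3 = True, p4 = False, p5 = True

{p1, p2, p4}: 1 true → odd ✓
{p1, p4, p5}: 2 true → even ✓
{p1, p5}: 2 true → even ✓
{p2, p4}: 0 true → even ✓
{p1, p2, p3}: 2 true → even ✓
{p2, p3, p5}: 2 true → even ✓
{p1, p2}: 1 true → odd ✓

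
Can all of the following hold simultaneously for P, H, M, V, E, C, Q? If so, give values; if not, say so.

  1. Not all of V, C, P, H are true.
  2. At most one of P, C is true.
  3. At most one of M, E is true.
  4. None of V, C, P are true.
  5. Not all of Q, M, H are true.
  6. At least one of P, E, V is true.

P=F, H=F, M=F, V=F, E=T, C=F, Q=F

  (1) {V, C, P, H}: 0/4 true — not all ✓
  (2) {P, C}: 0 true — at most one ✓
  (3) {M, E}: 1 true — at most one ✓
  (4) {V, C, P}: 0 true — none ✓
  (5) {Q, M, H}: 0/3 true — not all ✓
  (6) {P, E, V}: 1 true — at least one ✓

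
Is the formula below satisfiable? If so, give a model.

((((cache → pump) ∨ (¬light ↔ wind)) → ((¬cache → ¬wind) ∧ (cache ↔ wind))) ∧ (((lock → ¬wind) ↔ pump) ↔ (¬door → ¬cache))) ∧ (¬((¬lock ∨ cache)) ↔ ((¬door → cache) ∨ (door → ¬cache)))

light: True, cache: False, pump: True, wind: False, lock: True, door: False

  (((cache → pump) ∨ (¬light ↔ wind)) → ((¬cache → ¬wind) ∧ (cache ↔ wind))) ∧ (((lock → ¬wind) ↔ pump) ↔ (¬door → ¬cache)) = True
    ((cache → pump) ∨ (¬light ↔ wind)) → ((¬cache → ¬wind) ∧ (cache ↔ wind)) = True
      (cache → pump) ∨ (¬light ↔ wind) = True
        cache → pump = True
        ¬light ↔ wind = True
          ¬light = False
      (¬cache → ¬wind) ∧ (cache ↔ wind) = True
        ¬cache → ¬wind = True
          ¬cache = True
          ¬wind = True
        cache ↔ wind = True
    ((lock → ¬wind) ↔ pump) ↔ (¬door → ¬cache) = True
      (lock → ¬wind) ↔ pump = True
        lock → ¬wind = True
          ¬wind = True
      ¬door → ¬cache = True
        ¬door = True
        ¬cache = True
  ¬((¬lock ∨ cache)) ↔ ((¬door → cache) ∨ (door → ¬cache)) = True
    ¬((¬lock ∨ cache)) = True
      ¬lock ∨ cache = False
        ¬lock = False
    (¬door → cache) ∨ (door → ¬cache) = True
      ¬door → cache = False
        ¬door = True
      door → ¬cache = True
        ¬cache = True
Both conjuncts True, so the formula holds.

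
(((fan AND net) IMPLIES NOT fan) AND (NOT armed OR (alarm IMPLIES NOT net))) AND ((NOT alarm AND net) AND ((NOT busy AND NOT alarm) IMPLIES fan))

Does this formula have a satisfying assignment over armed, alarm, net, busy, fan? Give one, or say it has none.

armed = True, alarm = False, net = True, busy = True, fan = False

  ((fan AND net) IMPLIES NOT fan) AND (NOT armed OR (alarm IMPLIES NOT net)) = True
    (fan AND net) IMPLIES NOT fan = True
      fan AND net = False
      NOT fan = True
    NOT armed OR (alarm IMPLIES NOT net) = True
      NOT armed = False
      alarm IMPLIES NOT net = True
        NOT net = False
  (NOT alarm AND net) AND ((NOT busy AND NOT alarm) IMPLIES fan) = True
    NOT alarm AND net = True
      NOT alarm = True
    (NOT busy AND NOT alarm) IMPLIES fan = True
      NOT busy AND NOT alarm = False
        NOT busy = False
        NOT alarm = True
Both conjuncts True, so the formula holds.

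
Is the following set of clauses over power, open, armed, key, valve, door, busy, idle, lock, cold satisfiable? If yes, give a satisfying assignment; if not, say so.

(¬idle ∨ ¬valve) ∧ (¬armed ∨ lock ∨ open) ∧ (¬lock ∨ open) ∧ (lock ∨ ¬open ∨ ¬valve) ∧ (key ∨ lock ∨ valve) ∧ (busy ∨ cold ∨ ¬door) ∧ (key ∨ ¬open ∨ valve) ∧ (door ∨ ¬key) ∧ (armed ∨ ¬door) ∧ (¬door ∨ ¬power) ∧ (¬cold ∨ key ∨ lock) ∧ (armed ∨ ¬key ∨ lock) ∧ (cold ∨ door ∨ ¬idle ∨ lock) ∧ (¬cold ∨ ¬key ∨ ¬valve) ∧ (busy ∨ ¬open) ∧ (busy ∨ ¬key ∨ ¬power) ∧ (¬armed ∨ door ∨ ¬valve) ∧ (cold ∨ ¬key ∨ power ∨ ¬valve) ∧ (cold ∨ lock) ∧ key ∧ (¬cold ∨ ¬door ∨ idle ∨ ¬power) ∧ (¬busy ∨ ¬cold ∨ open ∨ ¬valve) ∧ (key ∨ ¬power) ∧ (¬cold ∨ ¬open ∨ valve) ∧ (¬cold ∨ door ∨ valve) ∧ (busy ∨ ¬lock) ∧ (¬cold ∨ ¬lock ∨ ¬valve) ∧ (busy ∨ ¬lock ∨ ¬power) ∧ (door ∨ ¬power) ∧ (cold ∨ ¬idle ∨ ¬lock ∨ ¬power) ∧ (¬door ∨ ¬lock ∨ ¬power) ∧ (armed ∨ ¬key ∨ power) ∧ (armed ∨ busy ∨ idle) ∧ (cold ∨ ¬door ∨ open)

Unit clause (key) forces key = True.
In (door ∨ ¬key) only door is left, so door = True.
In (armed ∨ ¬door) only armed is left, so armed = True.
In (¬door ∨ ¬power) only ¬power is left, so power = False.
Set open = True.
  then (busy ∨ ¬open) forces busy = True.
Set valve = False.
  then (¬cold ∨ ¬open ∨ valve) forces cold = False.
  then (cold ∨ lock) forces lock = True.
Set idle = True.
All clauses satisfied.

power = False, open = True, armed = True, key = True, valve = False, door = True, busy = True, idle = True, lock = True, cold = False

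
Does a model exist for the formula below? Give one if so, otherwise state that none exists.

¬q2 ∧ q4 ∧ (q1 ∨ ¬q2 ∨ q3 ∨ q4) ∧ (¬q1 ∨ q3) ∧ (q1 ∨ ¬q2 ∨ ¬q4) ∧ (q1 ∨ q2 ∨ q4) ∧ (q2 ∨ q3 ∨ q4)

q1 = True; q2 = False; q3 = True; q4 = True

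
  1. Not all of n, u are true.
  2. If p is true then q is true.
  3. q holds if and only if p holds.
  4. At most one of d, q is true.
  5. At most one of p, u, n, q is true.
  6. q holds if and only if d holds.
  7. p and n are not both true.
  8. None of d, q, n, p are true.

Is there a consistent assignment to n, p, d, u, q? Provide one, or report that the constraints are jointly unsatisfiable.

n = False, p = False, d = False, u = False, q = False

  (1) {n, u}: 0/2 true — not all ✓
  (2) p=F ⇒ q: vacuous ✓
  (3) q=F, p=F — same ✓
  (4) {d, q}: 0 true — at most one ✓
  (5) {p, u, n, q}: 0 true — at most one ✓
  (6) q=F, d=F — same ✓
  (7) p=F, n=F — not both ✓
  (8) {d, q, n, p}: 0 true — none ✓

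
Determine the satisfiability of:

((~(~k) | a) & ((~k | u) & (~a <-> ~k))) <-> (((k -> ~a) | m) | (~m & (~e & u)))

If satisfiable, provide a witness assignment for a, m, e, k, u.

a = True, m = False, e = False, k = True, u = True

  ((~(~k) | a) & ((~k | u) & (~a <-> ~k))) <-> (((k -> ~a) | m) | (~m & (~e & u))) = True
    (~(~k) | a) & ((~k | u) & (~a <-> ~k)) = True
      ~(~k) | a = True
        ~(~k) = True
          ~k = False
      (~k | u) & (~a <-> ~k) = True
        ~k | u = True
          ~k = False
        ~a <-> ~k = True
          ~a = False
          ~k = False
    ((k -> ~a) | m) | (~m & (~e & u)) = True
      (k -> ~a) | m = False
        k -> ~a = False
          ~a = False
      ~m & (~e & u) = True
        ~m = True
        ~e & u = True
          ~e = True
The formula evaluates to True.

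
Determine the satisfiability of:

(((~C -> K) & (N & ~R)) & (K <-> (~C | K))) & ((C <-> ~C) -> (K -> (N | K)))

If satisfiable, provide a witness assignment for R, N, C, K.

R: False, N: True, C: True, K: True

  ((~C -> K) & (N & ~R)) & (K <-> (~C | K)) = True
    (~C -> K) & (N & ~R) = True
      ~C -> K = True
        ~C = False
      N & ~R = True
        ~R = True
    K <-> (~C | K) = True
      ~C | K = True
        ~C = False
  (C <-> ~C) -> (K -> (N | K)) = True
    C <-> ~C = False
      ~C = False
    K -> (N | K) = True
      N | K = True
Both conjuncts True, so the formula holds.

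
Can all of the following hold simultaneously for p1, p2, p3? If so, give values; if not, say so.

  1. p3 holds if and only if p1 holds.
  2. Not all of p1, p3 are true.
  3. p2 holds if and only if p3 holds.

p1: False, p2: False, p3: False

  (1) p3=F, p1=F — same ✓
  (2) {p1, p3}: 0/2 true — not all ✓
  (3) p2=F, p3=F — same ✓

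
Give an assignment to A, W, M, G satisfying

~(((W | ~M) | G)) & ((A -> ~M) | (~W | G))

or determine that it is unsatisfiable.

A=T; W=F; M=T; G=F

  ~(((W | ~M) | G)) = True
    (W | ~M) | G = False
      W | ~M = False
        ~M = False
  (A -> ~M) | (~W | G) = True
    A -> ~M = False
      ~M = False
    ~W | G = True
      ~W = True
Both conjuncts True, so the formula holds.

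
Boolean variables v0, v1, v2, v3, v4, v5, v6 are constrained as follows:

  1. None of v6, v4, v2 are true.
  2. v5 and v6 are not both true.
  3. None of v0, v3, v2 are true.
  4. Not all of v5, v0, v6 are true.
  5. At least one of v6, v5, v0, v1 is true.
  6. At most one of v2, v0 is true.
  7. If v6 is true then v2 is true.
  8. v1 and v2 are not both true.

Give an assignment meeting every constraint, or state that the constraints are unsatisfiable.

v0: False, v1: False, v2: False, v3: False, v4: False, v5: True, v6: False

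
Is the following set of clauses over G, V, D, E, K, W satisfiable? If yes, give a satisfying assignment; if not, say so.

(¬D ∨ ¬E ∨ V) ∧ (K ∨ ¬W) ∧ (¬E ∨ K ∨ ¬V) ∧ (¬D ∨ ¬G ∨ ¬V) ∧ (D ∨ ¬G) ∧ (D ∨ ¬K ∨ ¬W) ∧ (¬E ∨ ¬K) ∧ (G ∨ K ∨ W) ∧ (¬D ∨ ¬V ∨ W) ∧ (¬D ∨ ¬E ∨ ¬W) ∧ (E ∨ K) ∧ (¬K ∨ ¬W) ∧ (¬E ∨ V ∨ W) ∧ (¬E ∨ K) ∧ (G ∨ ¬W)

G: True, V: False, D: True, E: False, K: True, W: False

Set G = True.
  then (D ∨ ¬G) forces D = True.
  then (¬D ∨ ¬G ∨ ¬V) forces V = False.
  then (¬D ∨ ¬E ∨ V) forces E = False.
  then (E ∨ K) forces K = True.
  then (¬K ∨ ¬W) forces W = False.
All clauses satisfied.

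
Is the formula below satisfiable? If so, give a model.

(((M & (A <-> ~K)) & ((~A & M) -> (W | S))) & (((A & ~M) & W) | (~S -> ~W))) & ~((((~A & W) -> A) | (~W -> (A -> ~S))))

UNSATISFIABLE

The conjunct ~((((~A & W) -> A) | (~W -> (A -> ~S)))) is unsatisfiable on its own:
  S=F, A=F, W=F: evaluates to False.
  S=F, A=F, W=T: evaluates to False.
  S=F, A=T, W=F: evaluates to False.
  S=F, A=T, W=T: evaluates to False.
  S=T, A=F, W=F: evaluates to False.
  S=T, A=F, W=T: evaluates to False.
  S=T, A=T, W=F: evaluates to False.
  S=T, A=T, W=T: evaluates to False.
So the whole conjunction is unsatisfiable.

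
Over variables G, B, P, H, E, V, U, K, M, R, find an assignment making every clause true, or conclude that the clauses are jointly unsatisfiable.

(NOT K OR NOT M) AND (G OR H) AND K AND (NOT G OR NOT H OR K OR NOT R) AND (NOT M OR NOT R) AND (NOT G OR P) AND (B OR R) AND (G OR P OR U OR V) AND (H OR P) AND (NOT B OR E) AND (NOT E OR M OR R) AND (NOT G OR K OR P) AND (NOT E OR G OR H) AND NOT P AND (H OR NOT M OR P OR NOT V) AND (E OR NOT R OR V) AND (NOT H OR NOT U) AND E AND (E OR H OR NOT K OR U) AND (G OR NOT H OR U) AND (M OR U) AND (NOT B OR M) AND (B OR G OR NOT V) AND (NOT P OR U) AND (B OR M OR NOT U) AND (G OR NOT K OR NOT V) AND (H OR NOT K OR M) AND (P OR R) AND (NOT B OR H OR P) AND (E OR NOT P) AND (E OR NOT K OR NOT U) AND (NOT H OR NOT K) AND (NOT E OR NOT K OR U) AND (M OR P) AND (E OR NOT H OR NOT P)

No satisfying assignment exists.

Case P = True:
  Clause (NOT P) is falsified — contradiction.
Case P = False:
  (K) forces K = True.
  (NOT K OR NOT M) forces M = False.
  Clause (M OR P) is falsified — contradiction.
Both cases fail, so the formula is unsatisfiable.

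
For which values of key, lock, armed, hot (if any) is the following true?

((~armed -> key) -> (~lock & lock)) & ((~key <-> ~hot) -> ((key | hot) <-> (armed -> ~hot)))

key = False, lock = True, armed = False, hot = True

  (~armed -> key) -> (~lock & lock) = True
    ~armed -> key = False
      ~armed = True
    ~lock & lock = False
      ~lock = False
  (~key <-> ~hot) -> ((key | hot) <-> (armed -> ~hot)) = True
    ~key <-> ~hot = False
      ~key = True
      ~hot = False
    (key | hot) <-> (armed -> ~hot) = True
      key | hot = True
      armed -> ~hot = True
        ~hot = False
Both conjuncts True, so the formula holds.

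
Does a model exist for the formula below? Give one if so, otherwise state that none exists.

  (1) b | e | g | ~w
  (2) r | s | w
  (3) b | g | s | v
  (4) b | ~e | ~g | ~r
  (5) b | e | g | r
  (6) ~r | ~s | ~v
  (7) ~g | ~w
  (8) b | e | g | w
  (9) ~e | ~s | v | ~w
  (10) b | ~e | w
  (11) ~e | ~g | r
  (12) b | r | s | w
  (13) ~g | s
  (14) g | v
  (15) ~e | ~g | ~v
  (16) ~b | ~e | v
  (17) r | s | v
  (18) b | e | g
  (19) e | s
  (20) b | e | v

Set s = True.
Set e = True.
Set b = False.
  then (b | ~e | w) forces w = True.
  then (~g | ~w) forces g = False.
  then (~e | ~s | v | ~w) forces v = True.
  then (~r | ~s | ~v) forces r = False.
All clauses satisfied.

s: True; e: True; b: False; g: False; w: True; v: True; r: False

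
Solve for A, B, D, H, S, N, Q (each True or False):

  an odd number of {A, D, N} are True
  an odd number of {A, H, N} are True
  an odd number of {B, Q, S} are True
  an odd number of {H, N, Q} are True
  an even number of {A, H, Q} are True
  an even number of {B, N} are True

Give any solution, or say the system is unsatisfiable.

A = True; B = False; D = False; H = False; S = False; N = False; Q = True

{A, D, N}: 1 true → odd ✓
{A, H, N}: 1 true → odd ✓
{B, Q, S}: 1 true → odd ✓
{H, N, Q}: 1 true → odd ✓
{A, H, Q}: 2 true → even ✓
{B, N}: 0 true → even ✓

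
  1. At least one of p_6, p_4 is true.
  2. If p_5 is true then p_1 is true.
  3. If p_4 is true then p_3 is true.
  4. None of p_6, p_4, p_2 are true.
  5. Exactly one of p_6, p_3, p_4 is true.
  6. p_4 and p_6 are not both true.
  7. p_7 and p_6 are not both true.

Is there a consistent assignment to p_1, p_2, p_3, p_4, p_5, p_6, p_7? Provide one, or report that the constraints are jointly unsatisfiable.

Case p_4 = True:
  Constraint (4) is violated (p_4=T) — contradiction.
Case p_4 = False:
  (1) with p_4=F forces p_6 = True.
  Constraint (4) is violated (p_6=T) — contradiction.
Both cases fail — unsatisfiable.

The formula is unsatisfiable.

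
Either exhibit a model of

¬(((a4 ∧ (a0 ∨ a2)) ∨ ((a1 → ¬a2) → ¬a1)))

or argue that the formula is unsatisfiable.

a0=T; a1=T; a2=F; a4=F

  ¬(((a4 ∧ (a0 ∨ a2)) ∨ ((a1 → ¬a2) → ¬a1))) = True
    (a4 ∧ (a0 ∨ a2)) ∨ ((a1 → ¬a2) → ¬a1) = False
      a4 ∧ (a0 ∨ a2) = False
        a0 ∨ a2 = True
      (a1 → ¬a2) → ¬a1 = False
        a1 → ¬a2 = True
          ¬a2 = True
        ¬a1 = False
The formula evaluates to True.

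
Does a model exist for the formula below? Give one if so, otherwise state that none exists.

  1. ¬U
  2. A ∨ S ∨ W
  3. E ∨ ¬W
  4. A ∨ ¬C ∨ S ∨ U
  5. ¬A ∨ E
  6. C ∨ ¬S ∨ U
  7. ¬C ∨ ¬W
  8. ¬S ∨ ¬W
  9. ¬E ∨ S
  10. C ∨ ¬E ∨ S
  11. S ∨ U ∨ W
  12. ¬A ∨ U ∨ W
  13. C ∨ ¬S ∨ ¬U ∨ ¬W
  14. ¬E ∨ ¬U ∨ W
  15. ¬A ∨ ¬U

Unit clause (¬U) forces U = False.
Try S = False:
  (¬E ∨ S) forces E = False.
  (E ∨ ¬W) forces W = False.
  clause (S ∨ U ∨ W) is falsified — backtrack.
So S = True.
  then (C ∨ ¬S ∨ U) forces C = True.
  then (¬C ∨ ¬W) forces W = False.
  then (¬A ∨ U ∨ W) forces A = False.
Set E = True.
All clauses satisfied.

S=T; E=T; A=F; U=F; W=F; C=T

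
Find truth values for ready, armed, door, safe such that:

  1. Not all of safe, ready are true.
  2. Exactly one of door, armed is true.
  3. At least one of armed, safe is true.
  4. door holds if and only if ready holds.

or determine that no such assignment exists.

ready: False, armed: True, door: False, safe: True

  (1) {safe, ready}: 1/2 true — not all ✓
  (2) {door, armed}: 1 true — exactly one ✓
  (3) {armed, safe}: 2 true — at least one ✓
  (4) door=F, ready=F — same ✓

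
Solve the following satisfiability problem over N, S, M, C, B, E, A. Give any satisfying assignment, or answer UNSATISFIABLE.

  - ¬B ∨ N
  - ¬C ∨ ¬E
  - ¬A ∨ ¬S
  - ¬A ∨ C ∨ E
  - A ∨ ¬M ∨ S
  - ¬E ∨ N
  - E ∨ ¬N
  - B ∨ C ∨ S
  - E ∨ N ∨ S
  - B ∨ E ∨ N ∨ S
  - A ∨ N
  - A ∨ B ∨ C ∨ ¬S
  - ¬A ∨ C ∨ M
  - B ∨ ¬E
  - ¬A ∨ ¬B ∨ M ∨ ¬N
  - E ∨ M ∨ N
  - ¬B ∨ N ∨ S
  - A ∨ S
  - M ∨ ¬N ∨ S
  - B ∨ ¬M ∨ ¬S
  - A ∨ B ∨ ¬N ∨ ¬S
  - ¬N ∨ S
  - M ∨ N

Set N = True.
  then (E ∨ ¬N) forces E = True.
  then (B ∨ ¬E) forces B = True.
  then (¬N ∨ S) forces S = True.
  then (¬C ∨ ¬E) forces C = False.
  then (¬A ∨ ¬S) forces A = False.
Set M = False.
All clauses satisfied.

N=T, S=T, M=F, C=F, B=T, E=T, A=F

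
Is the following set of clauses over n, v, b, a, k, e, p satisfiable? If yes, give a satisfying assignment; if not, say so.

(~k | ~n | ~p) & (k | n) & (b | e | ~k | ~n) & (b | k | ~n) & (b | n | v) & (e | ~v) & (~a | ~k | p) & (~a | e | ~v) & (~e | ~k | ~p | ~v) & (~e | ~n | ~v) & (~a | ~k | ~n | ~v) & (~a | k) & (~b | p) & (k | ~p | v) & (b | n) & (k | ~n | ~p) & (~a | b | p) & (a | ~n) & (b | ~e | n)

Try n = True:
  (a | ~n) forces a = True.
  (~a | k) forces k = True.
  (~k | ~n | ~p) forces p = False.
  clause (~a | ~k | p) is falsified — backtrack.
So n = False.
  then (k | n) forces k = True.
  then (b | n) forces b = True.
  then (~b | p) forces p = True.
Try v = True:
  (e | ~v) forces e = True.
  clause (~e | ~k | ~p | ~v) is falsified — backtrack.
So v = False.
Set a = True.
Set e = True.
All clauses satisfied.

n = False, v = False, b = True, a = True, k = True, e = True, p = True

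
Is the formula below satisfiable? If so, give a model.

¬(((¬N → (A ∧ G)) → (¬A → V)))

G = False, V = False, N = True, A = False

  ¬(((¬N → (A ∧ G)) → (¬A → V))) = True
    (¬N → (A ∧ G)) → (¬A → V) = False
      ¬N → (A ∧ G) = True
        ¬N = False
        A ∧ G = False
      ¬A → V = False
        ¬A = True
The formula evaluates to True.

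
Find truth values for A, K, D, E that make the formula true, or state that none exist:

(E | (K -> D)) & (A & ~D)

A: True, K: False, D: False, E: True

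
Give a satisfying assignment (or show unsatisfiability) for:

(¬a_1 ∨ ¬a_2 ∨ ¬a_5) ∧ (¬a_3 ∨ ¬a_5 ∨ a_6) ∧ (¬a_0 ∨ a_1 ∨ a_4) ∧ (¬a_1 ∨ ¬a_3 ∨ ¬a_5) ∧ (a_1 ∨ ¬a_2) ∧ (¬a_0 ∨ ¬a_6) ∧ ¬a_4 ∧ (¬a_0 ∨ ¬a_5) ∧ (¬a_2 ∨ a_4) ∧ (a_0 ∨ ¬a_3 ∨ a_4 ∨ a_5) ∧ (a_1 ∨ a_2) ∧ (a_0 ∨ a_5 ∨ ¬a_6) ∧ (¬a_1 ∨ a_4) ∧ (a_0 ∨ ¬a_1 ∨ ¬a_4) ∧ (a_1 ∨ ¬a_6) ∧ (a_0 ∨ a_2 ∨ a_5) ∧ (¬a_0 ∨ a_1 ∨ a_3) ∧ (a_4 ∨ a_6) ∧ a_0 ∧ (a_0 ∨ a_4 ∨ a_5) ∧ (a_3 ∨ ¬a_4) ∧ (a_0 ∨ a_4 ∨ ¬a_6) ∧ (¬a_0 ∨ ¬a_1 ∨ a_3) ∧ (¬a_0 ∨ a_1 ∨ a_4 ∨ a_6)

UNSATISFIABLE

Case a_0 = True:
  (¬a_0 ∨ ¬a_6) forces a_6 = False.
  (¬a_4) forces a_4 = False.
  Clause (a_4 ∨ a_6) is falsified — contradiction.
Case a_0 = False:
  Clause (a_0) is falsified — contradiction.
Both cases fail, so the formula is unsatisfiable.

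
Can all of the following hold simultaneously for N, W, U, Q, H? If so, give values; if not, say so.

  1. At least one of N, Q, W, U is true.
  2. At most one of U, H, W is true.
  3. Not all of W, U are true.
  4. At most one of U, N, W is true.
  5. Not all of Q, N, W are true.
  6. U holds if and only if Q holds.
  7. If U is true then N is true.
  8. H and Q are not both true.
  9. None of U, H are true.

N=F, W=T, U=F, Q=F, H=F

  (1) {N, Q, W, U}: 1 true — at least one ✓
  (2) {U, H, W}: 1 true — at most one ✓
  (3) {W, U}: 1/2 true — not all ✓
  (4) {U, N, W}: 1 true — at most one ✓
  (5) {Q, N, W}: 1/3 true — not all ✓
  (6) U=F, Q=F — same ✓
  (7) U=F ⇒ N: vacuous ✓
  (8) H=F, Q=F — not both ✓
  (9) {U, H}: 0 true — none ✓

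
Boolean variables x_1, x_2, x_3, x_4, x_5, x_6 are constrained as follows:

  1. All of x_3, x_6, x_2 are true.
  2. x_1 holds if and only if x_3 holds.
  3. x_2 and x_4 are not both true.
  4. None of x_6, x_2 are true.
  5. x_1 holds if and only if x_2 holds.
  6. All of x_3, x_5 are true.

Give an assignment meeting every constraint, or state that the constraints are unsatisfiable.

Unsatisfiable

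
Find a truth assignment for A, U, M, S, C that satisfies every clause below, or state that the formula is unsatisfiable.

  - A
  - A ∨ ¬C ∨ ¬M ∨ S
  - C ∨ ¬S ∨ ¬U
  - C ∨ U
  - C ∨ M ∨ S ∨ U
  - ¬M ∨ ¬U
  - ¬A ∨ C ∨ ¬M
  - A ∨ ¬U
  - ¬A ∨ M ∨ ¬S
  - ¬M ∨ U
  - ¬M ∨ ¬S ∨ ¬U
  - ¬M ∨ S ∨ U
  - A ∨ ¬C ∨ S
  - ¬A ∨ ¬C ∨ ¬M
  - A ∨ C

Unit clause (A) forces A = True.
Set U = True.
  then (¬M ∨ ¬U) forces M = False.
  then (¬A ∨ M ∨ ¬S) forces S = False.
Set C = True.
All clauses satisfied.

A = True; U = True; M = False; S = False; C = True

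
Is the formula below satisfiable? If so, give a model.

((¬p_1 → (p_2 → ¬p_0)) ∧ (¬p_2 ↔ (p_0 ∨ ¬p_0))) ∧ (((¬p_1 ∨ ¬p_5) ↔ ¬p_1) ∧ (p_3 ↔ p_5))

p_0=T; p_1=F; p_2=F; p_3=F; p_5=F

  (¬p_1 → (p_2 → ¬p_0)) ∧ (¬p_2 ↔ (p_0 ∨ ¬p_0)) = True
    ¬p_1 → (p_2 → ¬p_0) = True
      ¬p_1 = True
      p_2 → ¬p_0 = True
        ¬p_0 = False
    ¬p_2 ↔ (p_0 ∨ ¬p_0) = True
      ¬p_2 = True
      p_0 ∨ ¬p_0 = True
        ¬p_0 = False
  ((¬p_1 ∨ ¬p_5) ↔ ¬p_1) ∧ (p_3 ↔ p_5) = True
    (¬p_1 ∨ ¬p_5) ↔ ¬p_1 = True
      ¬p_1 ∨ ¬p_5 = True
        ¬p_1 = True
        ¬p_5 = True
      ¬p_1 = True
    p_3 ↔ p_5 = True
Both conjuncts True, so the formula holds.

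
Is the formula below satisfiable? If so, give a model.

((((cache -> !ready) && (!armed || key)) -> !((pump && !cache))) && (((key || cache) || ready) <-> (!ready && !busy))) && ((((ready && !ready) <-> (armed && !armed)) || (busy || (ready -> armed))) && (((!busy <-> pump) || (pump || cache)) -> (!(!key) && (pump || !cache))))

armed: False; ready: False; cache: True; pump: True; busy: False; key: True

  (((cache -> !ready) && (!armed || key)) -> !((pump && !cache))) && (((key || cache) || ready) <-> (!ready && !busy)) = True
    ((cache -> !ready) && (!armed || key)) -> !((pump && !cache)) = True
      (cache -> !ready) && (!armed || key) = True
        cache -> !ready = True
          !ready = True
        !armed || key = True
          !armed = True
      !((pump && !cache)) = True
        pump && !cache = False
          !cache = False
    ((key || cache) || ready) <-> (!ready && !busy) = True
      (key || cache) || ready = True
        key || cache = True
      !ready && !busy = True
        !ready = True
        !busy = True
  (((ready && !ready) <-> (armed && !armed)) || (busy || (ready -> armed))) && (((!busy <-> pump) || (pump || cache)) -> (!(!key) && (pump || !cache))) = True
    ((ready && !ready) <-> (armed && !armed)) || (busy || (ready -> armed)) = True
      (ready && !ready) <-> (armed && !armed) = True
        ready && !ready = False
          !ready = True
        armed && !armed = False
          !armed = True
      busy || (ready -> armed) = True
        ready -> armed = True
    ((!busy <-> pump) || (pump || cache)) -> (!(!key) && (pump || !cache)) = True
      (!busy <-> pump) || (pump || cache) = True
        !busy <-> pump = True
          !busy = True
        pump || cache = True
      !(!key) && (pump || !cache) = True
        !(!key) = True
          !key = False
        pump || !cache = True
          !cache = False
Both conjuncts True, so the formula holds.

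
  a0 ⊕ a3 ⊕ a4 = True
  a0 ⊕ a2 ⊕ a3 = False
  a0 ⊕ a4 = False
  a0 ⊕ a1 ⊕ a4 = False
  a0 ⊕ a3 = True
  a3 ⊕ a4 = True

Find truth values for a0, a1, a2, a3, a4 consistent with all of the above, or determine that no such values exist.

a0 = False, a1 = False, a2 = True, a3 = True, a4 = False

a0 ⊕ a3 ⊕ a4 = F ⊕ T ⊕ F = True ✓
a0 ⊕ a2 ⊕ a3 = F ⊕ T ⊕ T = False ✓
a0 ⊕ a4 = F ⊕ F = False ✓
a0 ⊕ a1 ⊕ a4 = F ⊕ F ⊕ F = False ✓
a0 ⊕ a3 = F ⊕ T = True ✓
a3 ⊕ a4 = T ⊕ F = True ✓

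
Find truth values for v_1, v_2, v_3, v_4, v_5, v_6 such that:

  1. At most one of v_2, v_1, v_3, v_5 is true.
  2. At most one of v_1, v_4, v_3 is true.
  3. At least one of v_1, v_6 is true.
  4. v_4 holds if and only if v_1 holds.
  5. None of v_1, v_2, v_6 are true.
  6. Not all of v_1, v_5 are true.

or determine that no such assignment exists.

Unsatisfiable — no assignment works.

Case v_1 = True:
  Constraint (5) is violated (v_1=T) — contradiction.
Case v_1 = False:
  (3) with v_1=F forces v_6 = True.
  Constraint (5) is violated (v_6=T) — contradiction.
Both cases fail — unsatisfiable.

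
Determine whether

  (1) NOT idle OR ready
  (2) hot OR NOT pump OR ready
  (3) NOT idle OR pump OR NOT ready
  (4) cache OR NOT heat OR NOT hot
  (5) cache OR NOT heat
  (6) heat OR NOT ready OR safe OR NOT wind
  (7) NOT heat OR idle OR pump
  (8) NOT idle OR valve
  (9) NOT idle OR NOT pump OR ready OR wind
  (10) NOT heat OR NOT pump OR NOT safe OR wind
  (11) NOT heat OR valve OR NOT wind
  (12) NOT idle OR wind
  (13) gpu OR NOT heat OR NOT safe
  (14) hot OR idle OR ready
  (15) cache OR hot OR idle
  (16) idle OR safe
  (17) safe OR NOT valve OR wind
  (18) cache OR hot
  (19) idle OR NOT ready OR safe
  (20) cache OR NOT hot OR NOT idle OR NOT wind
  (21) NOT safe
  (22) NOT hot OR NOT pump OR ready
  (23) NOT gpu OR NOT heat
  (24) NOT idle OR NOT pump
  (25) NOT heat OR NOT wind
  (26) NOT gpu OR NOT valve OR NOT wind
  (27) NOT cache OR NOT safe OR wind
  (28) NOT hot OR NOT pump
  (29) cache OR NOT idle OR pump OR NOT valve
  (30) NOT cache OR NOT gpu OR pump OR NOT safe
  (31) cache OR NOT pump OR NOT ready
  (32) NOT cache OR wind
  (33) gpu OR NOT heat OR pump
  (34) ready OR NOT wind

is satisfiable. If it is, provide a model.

Case idle = True:
  (NOT idle OR ready) forces ready = True.
  (NOT idle OR pump OR NOT ready) forces pump = True.
  Clause (NOT idle OR NOT pump) is falsified — contradiction.
Case idle = False:
  (idle OR safe) forces safe = True.
  Clause (NOT safe) is falsified — contradiction.
Both cases fail, so the formula is unsatisfiable.

UNSATISFIABLE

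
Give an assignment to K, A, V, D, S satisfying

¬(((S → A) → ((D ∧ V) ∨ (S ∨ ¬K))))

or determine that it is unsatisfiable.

K = True; A = True; V = False; D = True; S = False

  ¬(((S → A) → ((D ∧ V) ∨ (S ∨ ¬K)))) = True
    (S → A) → ((D ∧ V) ∨ (S ∨ ¬K)) = False
      S → A = True
      (D ∧ V) ∨ (S ∨ ¬K) = False
        D ∧ V = False
        S ∨ ¬K = False
          ¬K = False
The formula evaluates to True.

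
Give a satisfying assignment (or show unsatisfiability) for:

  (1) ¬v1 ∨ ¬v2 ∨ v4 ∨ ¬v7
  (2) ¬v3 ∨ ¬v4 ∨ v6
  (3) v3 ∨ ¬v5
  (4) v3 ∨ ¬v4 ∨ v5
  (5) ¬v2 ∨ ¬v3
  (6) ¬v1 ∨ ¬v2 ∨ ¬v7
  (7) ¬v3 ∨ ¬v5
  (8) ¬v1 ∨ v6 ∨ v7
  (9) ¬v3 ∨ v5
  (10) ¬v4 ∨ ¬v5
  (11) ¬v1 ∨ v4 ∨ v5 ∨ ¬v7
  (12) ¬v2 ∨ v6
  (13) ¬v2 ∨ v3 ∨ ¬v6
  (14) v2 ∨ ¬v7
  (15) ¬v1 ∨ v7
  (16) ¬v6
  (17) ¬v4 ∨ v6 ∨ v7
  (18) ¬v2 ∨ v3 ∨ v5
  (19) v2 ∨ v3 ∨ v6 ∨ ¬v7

Unit clause (¬v6) forces v6 = False.
In (¬v2 ∨ v6) only ¬v2 is left, so v2 = False.
In (v2 ∨ ¬v7) only ¬v7 is left, so v7 = False.
In (¬v1 ∨ v7) only ¬v1 is left, so v1 = False.
In (¬v4 ∨ v6 ∨ v7) only ¬v4 is left, so v4 = False.
Try v3 = True:
  (¬v3 ∨ ¬v5) forces v5 = False.
  clause (¬v3 ∨ v5) is falsified — backtrack.
So v3 = False.
  then (v3 ∨ ¬v5) forces v5 = False.
All clauses satisfied.

v1 = False; v2 = False; v3 = False; v4 = False; v5 = False; v6 = False; v7 = False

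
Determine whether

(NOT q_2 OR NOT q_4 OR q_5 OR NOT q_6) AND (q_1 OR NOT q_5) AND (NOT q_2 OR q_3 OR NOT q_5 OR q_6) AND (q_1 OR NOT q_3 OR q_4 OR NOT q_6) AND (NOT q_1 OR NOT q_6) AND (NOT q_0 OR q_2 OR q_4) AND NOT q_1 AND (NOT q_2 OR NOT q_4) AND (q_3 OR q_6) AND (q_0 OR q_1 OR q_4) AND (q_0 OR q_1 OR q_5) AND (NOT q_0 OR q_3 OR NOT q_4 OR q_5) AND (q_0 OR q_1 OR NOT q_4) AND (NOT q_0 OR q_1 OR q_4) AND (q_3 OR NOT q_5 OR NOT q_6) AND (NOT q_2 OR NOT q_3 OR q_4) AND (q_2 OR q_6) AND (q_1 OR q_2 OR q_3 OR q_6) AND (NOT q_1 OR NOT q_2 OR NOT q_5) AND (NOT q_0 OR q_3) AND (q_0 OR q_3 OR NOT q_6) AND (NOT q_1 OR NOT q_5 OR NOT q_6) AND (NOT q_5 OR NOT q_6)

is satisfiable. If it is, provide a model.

Unit clause (NOT q_1) forces q_1 = False.
In (q_1 OR NOT q_5) only NOT q_5 is left, so q_5 = False.
In (q_0 OR q_1 OR q_5) only q_0 is left, so q_0 = True.
In (NOT q_0 OR q_1 OR q_4) only q_4 is left, so q_4 = True.
In (NOT q_0 OR q_3) only q_3 is left, so q_3 = True.
In (NOT q_2 OR NOT q_4) only NOT q_2 is left, so q_2 = False.
In (q_2 OR q_6) only q_6 is left, so q_6 = True.
All clauses satisfied.

q_0: True, q_1: False, q_2: False, q_3: True, q_4: True, q_5: False, q_6: True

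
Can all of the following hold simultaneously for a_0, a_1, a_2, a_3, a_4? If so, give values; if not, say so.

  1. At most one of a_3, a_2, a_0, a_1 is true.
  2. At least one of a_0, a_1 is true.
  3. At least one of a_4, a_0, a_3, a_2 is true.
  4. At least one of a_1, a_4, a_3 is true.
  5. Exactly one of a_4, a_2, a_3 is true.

a_0=T, a_1=F, a_2=F, a_3=F, a_4=T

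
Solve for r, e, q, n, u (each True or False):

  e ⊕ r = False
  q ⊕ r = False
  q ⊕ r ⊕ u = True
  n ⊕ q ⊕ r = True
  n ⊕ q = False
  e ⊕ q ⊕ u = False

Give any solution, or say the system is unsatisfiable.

Adding constraints 1, 3, 6 mod 2: every variable appears an even number of times on the left, so the left side is 0.
But the right sides sum to 1 (mod 2). 0 ≠ 1 — the system is inconsistent.

The formula is unsatisfiable.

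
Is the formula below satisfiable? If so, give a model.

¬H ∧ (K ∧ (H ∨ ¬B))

K: True, H: False, B: False

  ¬H = True
  K ∧ (H ∨ ¬B) = True
    H ∨ ¬B = True
      ¬B = True
Both conjuncts True, so the formula holds.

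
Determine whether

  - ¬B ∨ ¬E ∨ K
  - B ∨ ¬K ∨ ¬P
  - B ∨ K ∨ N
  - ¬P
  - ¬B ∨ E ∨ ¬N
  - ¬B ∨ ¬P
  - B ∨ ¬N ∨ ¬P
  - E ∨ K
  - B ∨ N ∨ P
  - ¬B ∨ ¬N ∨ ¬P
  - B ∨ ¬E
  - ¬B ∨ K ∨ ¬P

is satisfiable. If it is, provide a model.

K = True; B = False; E = False; P = False; N = True

Unit clause (¬P) forces P = False.
Try K = False:
  (E ∨ K) forces E = True.
  (¬B ∨ ¬E ∨ K) forces B = False.
  clause (B ∨ ¬E) is falsified — backtrack.
So K = True.
Set B = False.
  then (B ∨ N ∨ P) forces N = True.
  then (B ∨ ¬E) forces E = False.
All clauses satisfied.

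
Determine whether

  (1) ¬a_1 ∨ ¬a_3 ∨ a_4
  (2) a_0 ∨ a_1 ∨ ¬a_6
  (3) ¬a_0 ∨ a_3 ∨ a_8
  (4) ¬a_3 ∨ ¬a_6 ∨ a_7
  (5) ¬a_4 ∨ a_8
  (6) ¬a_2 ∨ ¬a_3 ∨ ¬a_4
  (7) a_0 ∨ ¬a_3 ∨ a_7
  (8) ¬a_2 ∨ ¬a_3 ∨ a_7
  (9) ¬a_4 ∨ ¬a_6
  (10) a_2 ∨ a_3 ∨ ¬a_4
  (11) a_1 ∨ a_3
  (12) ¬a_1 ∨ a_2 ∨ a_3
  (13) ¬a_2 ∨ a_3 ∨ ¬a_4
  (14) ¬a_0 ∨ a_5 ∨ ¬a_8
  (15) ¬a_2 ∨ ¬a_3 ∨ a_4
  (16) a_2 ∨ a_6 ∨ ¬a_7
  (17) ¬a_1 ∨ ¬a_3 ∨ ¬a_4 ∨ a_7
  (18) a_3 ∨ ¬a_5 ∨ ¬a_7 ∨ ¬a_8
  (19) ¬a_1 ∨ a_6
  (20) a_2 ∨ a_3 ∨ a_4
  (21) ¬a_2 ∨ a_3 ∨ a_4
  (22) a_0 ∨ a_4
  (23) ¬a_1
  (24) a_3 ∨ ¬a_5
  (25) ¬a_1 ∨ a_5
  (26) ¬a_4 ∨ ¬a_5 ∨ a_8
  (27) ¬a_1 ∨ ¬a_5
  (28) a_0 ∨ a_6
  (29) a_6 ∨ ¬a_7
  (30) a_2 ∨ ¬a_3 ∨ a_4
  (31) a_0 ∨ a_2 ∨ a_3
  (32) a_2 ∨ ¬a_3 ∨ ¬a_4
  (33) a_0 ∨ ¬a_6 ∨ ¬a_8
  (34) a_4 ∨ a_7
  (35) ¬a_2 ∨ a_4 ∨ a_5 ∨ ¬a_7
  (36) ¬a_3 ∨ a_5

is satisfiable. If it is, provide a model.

Case a_2 = True:
  (¬a_1) forces a_1 = False.
  (a_1 ∨ a_3) forces a_3 = True.
  (¬a_2 ∨ ¬a_3 ∨ ¬a_4) forces a_4 = False.
  Clause (¬a_2 ∨ ¬a_3 ∨ a_4) is falsified — contradiction.
Case a_2 = False:
  (¬a_1) forces a_1 = False.
  (a_1 ∨ a_3) forces a_3 = True.
  (a_2 ∨ ¬a_3 ∨ a_4) forces a_4 = True.
  Clause (a_2 ∨ ¬a_3 ∨ ¬a_4) is falsified — contradiction.
Both cases fail, so the formula is unsatisfiable.

The formula is unsatisfiable.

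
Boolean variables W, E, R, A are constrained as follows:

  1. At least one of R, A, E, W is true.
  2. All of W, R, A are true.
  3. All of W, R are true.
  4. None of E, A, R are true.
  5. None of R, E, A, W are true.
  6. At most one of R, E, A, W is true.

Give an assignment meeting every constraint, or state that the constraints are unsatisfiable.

UNSATISFIABLE

Case W = True:
  Constraint (5) is violated (W=T) — contradiction.
Case W = False:
  Constraint (2) is violated (W=F) — contradiction.
Both cases fail — unsatisfiable.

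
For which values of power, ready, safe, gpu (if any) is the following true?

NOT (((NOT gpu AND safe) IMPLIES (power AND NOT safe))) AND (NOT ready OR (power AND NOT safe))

power: False, ready: False, safe: True, gpu: False

  NOT (((NOT gpu AND safe) IMPLIES (power AND NOT safe))) = True
    (NOT gpu AND safe) IMPLIES (power AND NOT safe) = False
      NOT gpu AND safe = True
        NOT gpu = True
      power AND NOT safe = False
        NOT safe = False
  NOT ready OR (power AND NOT safe) = True
    NOT ready = True
    power AND NOT safe = False
      NOT safe = False
Both conjuncts True, so the formula holds.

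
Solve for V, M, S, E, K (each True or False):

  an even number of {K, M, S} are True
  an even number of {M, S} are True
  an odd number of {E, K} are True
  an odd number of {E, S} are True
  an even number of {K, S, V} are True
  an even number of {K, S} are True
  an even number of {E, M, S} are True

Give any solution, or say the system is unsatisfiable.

Adding constraints 1, 3, 7 mod 2: every variable appears an even number of times on the left, so the left side is 0.
But the right sides sum to 1 (mod 2). 0 ≠ 1 — the system is inconsistent.

The formula is unsatisfiable.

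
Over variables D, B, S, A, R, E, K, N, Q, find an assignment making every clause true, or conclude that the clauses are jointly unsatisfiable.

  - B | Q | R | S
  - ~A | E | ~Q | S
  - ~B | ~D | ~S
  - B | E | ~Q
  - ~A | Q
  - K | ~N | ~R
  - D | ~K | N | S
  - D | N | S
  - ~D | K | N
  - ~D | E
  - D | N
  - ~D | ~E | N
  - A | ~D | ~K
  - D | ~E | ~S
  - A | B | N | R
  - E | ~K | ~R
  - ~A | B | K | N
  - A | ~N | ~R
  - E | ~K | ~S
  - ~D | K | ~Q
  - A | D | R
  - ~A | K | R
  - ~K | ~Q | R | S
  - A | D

Set D = True.
  then (~D | E) forces E = True.
  then (~D | ~E | N) forces N = True.
Set B = False.
Set S = True.
Set A = False.
  then (A | ~D | ~K) forces K = False.
  then (A | ~N | ~R) forces R = False.
  then (~D | K | ~Q) forces Q = False.
All clauses satisfied.

D: True, B: False, S: True, A: False, R: False, E: True, K: False, N: True, Q: False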